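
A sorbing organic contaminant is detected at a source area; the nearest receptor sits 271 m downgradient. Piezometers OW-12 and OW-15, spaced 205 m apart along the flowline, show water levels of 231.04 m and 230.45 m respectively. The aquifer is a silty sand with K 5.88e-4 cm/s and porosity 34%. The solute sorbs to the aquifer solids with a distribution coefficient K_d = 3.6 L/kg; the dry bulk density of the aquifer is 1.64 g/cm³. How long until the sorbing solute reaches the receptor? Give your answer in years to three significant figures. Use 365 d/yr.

Hydraulic gradient i = (231.04 − 230.45) / 205 = 0.59 / 205 = 0.002878
K = 5.88e-4 cm/s × 864 = 0.5080 m/d
Darcy flux q = K·i = 0.5080 × 0.002878 = 0.001462 m/d
Average linear velocity = 0.001462 / 0.34 = 0.004300 m/d
Retardation R = 1 + ρ_b·K_d/n = 1 + 1.64×3.6/0.34 = 18.36
Contaminant velocity v_c = v/R = 0.004300/18.36 = 2.342e-4 m/d
t = L/v_c = 271/2.342e-4 = 1.157e6 d
   = 1.157e6/365 = 3170 yr

3170 years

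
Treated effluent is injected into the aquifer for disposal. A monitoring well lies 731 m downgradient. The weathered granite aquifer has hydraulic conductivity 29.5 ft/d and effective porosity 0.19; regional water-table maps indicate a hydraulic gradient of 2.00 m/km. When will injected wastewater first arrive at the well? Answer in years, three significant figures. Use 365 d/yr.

21.2 years

K = 29.5 ft/d × 0.3048 = 8.992 m/d
Darcy flux q = K·i = 8.992 × 0.0020 = 0.01798 m/d
Seepage velocity v = q / n = 0.01798 / 0.19 = 0.09465 m/d
t = L / v = 731 / 0.09465 = 7723 d
   = 7723 / 365 = 21.2 yr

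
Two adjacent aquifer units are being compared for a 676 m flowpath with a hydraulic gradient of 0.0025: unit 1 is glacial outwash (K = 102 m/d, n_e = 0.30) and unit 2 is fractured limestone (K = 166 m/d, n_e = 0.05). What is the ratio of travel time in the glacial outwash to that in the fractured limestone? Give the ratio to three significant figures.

9.76

Unit 1 (glacial outwash): v = 102×0.0025/0.30 = 0.8500 m/d, t = 676/0.8500 = 795.3 d
Unit 2 (fractured limestone): v = 166×0.0025/0.05 = 8.300 m/d, t = 676/8.300 = 81.45 d
t(glacial outwash) / t(fractured limestone) = 795.3/81.45 = 9.76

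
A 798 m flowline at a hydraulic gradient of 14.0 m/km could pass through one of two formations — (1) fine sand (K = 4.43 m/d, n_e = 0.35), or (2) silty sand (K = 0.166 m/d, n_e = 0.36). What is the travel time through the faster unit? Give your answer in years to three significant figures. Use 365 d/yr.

12.3 years

Unit 1 (fine sand): v = 4.43×0.014/0.35 = 0.1772 m/d, t = 798/0.1772 = 4503 d
Unit 2 (silty sand): v = 0.166×0.014/0.36 = 0.006456 m/d, t = 798/0.006456 = 123600 d
Faster: 4503 d / 365 = 12.3 yr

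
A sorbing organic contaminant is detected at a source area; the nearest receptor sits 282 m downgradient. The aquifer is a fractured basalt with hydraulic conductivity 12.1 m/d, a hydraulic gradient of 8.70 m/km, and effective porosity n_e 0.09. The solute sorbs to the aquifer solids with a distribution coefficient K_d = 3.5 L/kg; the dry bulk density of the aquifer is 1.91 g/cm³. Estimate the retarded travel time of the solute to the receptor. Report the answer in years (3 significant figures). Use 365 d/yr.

q = Ki = 12.1 × 0.0087 = 0.1053 m/d
v = Ki/n = 12.1·0.0087/0.09 = 1.170 m/d
Retardation R = 1 + ρ_b·K_d/n = 1 + 1.91×3.5/0.09 = 75.28
Contaminant velocity v_c = v/R = 1.170/75.28 = 0.01554 m/d
t = L/v_c = 282/0.01554 = 18150 d
   = 18150/365 = 49.7 yr

49.7 years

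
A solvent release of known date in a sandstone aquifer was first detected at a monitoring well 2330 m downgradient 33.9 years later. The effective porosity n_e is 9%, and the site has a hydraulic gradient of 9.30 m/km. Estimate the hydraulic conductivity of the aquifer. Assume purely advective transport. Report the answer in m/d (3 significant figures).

t = 33.9 years = 12370 d
v = L / t = 2330 / 12370 = 0.1883 m/d
K = v · n / i = 0.1883 × 0.09 / 0.0093 = 1.82 m/d

1.82 m/d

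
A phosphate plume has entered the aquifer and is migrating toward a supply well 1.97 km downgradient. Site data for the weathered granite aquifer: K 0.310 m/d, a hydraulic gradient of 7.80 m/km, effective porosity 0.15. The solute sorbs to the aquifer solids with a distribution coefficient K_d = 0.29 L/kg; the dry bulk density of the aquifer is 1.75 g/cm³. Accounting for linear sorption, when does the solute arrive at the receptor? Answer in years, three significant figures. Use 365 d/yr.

q = Ki = 0.310 × 0.0078 = 0.002418 m/d
Average linear velocity = 0.002418 / 0.15 = 0.01612 m/d
Retardation R = 1 + ρ_b·K_d/n = 1 + 1.75×0.29/0.15 = 4.383
Contaminant velocity v_c = v/R = 0.01612/4.383 = 0.003678 m/d
L = 1.97 km = 1970 m
t = L/v_c = 1970/0.003678 = 535700 d
   = 535700/365 = 1470 yr

1470 years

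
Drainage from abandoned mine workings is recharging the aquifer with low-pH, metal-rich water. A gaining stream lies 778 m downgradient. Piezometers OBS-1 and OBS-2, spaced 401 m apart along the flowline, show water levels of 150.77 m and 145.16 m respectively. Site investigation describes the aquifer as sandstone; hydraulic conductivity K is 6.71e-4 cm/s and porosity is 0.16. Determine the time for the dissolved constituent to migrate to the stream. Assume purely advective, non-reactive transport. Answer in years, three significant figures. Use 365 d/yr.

42.0 years

Hydraulic gradient i = (150.77 − 145.16) / 401 = 5.61 / 401 = 0.01399
K = 6.71e-4 cm/s × 864 = 0.5797 m/d
Darcy flux q = K·i = 0.5797 × 0.01399 = 0.008111 m/d
v = Ki/n = 0.5797·0.01399/0.16 = 0.05069 m/d
t = L / v = 778 / 0.05069 = 15350 d
   = 15350 / 365 = 42.0 yr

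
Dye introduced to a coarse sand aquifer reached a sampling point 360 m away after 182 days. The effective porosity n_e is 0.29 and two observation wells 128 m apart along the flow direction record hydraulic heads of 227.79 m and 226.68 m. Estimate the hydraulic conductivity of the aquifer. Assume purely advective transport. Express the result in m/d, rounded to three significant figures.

66.1 m/d

Hydraulic gradient i = (227.79 − 226.68) / 128 = 1.11 / 128 = 0.008672
v = L / t = 360 / 182 = 1.978 m/d
K = v · n / i = 1.978 × 0.29 / 0.008672 = 66.1 m/d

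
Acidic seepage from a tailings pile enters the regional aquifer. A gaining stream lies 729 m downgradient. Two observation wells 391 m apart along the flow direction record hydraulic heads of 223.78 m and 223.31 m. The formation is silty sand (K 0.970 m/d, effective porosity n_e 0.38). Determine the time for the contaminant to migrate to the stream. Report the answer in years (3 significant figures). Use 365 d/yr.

651 years

Hydraulic gradient i = (223.78 − 223.31) / 391 = 0.47 / 391 = 0.001202
q = Ki = 0.970 × 0.001202 = 0.001166 m/d
v_s = q/n_e = 0.001166/0.38 = 0.003068 m/d
t = L / v = 729 / 0.003068 = 237600 d
   = 237600 / 365 = 651 yr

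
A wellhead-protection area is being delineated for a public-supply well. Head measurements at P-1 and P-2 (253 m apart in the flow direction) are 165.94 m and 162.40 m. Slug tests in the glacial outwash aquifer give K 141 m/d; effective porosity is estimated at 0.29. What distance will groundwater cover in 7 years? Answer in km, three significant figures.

Hydraulic gradient i = (165.94 − 162.40) / 253 = 3.54 / 253 = 0.01399
Darcy flux q = K·i = 141 × 0.01399 = 1.973 m/d
Seepage velocity v = q / n = 1.973 / 0.29 = 6.803 m/d
T = 7 yr × 365 = 2555 d
L = v × T = 6.803 × 2555 = 17380 m
   = 17.4 km

17.4 km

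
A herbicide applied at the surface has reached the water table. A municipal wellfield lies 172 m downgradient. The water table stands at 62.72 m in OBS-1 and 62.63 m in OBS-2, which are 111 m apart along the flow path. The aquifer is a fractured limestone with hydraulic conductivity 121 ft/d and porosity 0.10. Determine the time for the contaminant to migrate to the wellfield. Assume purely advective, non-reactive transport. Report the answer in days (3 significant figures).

575 days

Hydraulic gradient i = (62.72 − 62.63) / 111 = 0.09 / 111 = 8.108e-4
K = 121 ft/d × 0.3048 = 36.88 m/d
Darcy flux q = K·i = 36.88 × 8.108e-4 = 0.02990 m/d
Seepage velocity v = q / n = 0.02990 / 0.10 = 0.2990 m/d
t = L / v = 172 / 0.2990 = 575.2 d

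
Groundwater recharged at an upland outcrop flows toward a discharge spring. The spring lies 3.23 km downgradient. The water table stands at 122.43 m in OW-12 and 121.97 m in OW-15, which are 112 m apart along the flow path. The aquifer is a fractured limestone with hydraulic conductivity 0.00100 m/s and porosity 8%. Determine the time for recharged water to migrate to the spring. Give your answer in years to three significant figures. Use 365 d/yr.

Hydraulic gradient i = (122.43 − 121.97) / 112 = 0.46 / 112 = 0.004107
K = 0.00100 m/s × 86400 s/d = 86.40 m/d
q = Ki = 86.40 × 0.004107 = 0.3549 m/d
v = Ki/n = 86.40·0.004107/0.08 = 4.436 m/d
L = 3.23 km = 3230 m
t = L / v = 3230 / 4.436 = 728.2 d
   = 728.2 / 365 = 2.00 yr

2.00 years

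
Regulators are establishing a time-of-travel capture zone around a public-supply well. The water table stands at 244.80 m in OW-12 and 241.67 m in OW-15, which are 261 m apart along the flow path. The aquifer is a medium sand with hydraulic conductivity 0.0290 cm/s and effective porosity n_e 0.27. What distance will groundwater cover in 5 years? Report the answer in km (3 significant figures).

Hydraulic gradient i = (244.80 − 241.67) / 261 = 3.13 / 261 = 0.01199
K = 0.0290 cm/s × 864 = 25.06 m/d
Specific discharge q = 25.06 × 0.01199 = 0.3005 m/d
Seepage velocity v = q / n = 0.3005 / 0.27 = 1.113 m/d
T = 5 yr × 365 = 1825 d
L = v × T = 1.113 × 1825 = 2031 m
   = 2.03 km

2.03 km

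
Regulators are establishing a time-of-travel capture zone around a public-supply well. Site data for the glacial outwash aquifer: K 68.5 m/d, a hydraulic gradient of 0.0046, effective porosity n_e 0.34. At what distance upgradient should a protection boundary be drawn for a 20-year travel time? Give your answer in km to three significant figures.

6.77 km

q = Ki = 68.5 × 0.0046 = 0.3151 m/d
Seepage velocity v = q / n = 0.3151 / 0.34 = 0.9268 m/d
T = 20 yr × 365 = 7300 d
L = v × T = 0.9268 × 7300 = 6765 m
   = 6.77 km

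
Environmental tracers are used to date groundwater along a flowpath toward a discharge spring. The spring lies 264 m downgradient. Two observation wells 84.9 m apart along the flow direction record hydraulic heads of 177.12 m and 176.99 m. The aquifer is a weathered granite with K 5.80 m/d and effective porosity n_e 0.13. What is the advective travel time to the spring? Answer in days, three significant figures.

3860 days

Hydraulic gradient i = (177.12 − 176.99) / 84.9 = 0.13 / 84.9 = 0.001531
Specific discharge q = 5.80 × 0.001531 = 0.008881 m/d
v_s = q/n_e = 0.008881/0.13 = 0.06832 m/d
t = L / v = 264 / 0.06832 = 3864 d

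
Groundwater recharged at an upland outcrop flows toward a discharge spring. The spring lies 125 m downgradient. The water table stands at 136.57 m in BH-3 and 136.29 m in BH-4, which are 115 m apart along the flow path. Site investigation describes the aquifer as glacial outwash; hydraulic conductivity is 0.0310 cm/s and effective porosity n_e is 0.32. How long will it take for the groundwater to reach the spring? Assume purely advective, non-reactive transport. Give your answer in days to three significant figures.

Hydraulic gradient i = (136.57 − 136.29) / 115 = 0.28 / 115 = 0.002435
K = 0.0310 cm/s × 864 = 26.78 m/d
Darcy flux q = K·i = 26.78 × 0.002435 = 0.06521 m/d
Seepage velocity v = q / n = 0.06521 / 0.32 = 0.2038 m/d
t = L / v = 125 / 0.2038 = 613.4 d

613 days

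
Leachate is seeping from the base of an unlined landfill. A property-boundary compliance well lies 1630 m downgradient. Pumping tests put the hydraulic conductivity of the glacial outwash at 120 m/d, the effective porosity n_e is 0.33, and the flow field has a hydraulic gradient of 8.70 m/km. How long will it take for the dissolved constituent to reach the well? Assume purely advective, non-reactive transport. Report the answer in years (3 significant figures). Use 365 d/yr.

1.41 years

Specific discharge q = 120 × 0.0087 = 1.044 m/d
Seepage velocity v = q / n = 1.044 / 0.33 = 3.164 m/d
t = L / v = 1630 / 3.164 = 515.2 d
   = 515.2 / 365 = 1.41 yr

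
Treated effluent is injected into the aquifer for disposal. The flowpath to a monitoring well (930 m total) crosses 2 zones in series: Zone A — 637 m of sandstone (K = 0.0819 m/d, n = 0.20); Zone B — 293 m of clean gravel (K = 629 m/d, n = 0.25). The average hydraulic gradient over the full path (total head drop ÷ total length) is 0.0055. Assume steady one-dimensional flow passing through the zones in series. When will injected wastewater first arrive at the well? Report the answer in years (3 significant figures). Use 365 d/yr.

Continuity: the same q passes through each zone, so ΔH = q·Σ(L_j/K_j) — the zones act as resistances in series.
Σ(L/K) = 637/0.0819 + 293/629 = 7778 + 0.4658 = 7778 d
K_eq = L_total / Σ(L/K) = 930 / 7778 = 0.1196 m/d
q = K_eq · i = 0.1196 × 0.0055 = 6.576e-4 m/d (same in every zone)
Zone A: v = q/n = 6.576e-4/0.20 = 0.003288 m/d → t_A = 637/0.003288 = 193700 d
Zone B: v = q/n = 6.576e-4/0.25 = 0.002630 m/d → t_B = 293/0.002630 = 111400 d
Total t = 193700 + 111400 = 305100 d
   = 305100 / 365 = 836 yr

836 years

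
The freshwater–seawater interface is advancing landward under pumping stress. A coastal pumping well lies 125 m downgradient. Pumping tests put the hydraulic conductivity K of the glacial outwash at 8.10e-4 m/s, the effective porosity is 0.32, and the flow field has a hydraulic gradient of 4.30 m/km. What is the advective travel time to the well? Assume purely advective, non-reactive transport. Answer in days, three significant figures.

133 days

K = 8.10e-4 m/s × 86400 s/d = 69.98 m/d
Specific discharge q = 69.98 × 0.0043 = 0.3009 m/d
v_s = q/n_e = 0.3009/0.32 = 0.9404 m/d
t = L / v = 125 / 0.9404 = 132.9 d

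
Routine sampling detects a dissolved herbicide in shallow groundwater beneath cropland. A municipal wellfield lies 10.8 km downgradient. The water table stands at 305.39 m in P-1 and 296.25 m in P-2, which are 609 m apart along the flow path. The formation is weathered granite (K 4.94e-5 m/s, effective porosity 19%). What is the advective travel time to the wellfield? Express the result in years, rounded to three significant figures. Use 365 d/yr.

87.8 years

Hydraulic gradient i = (305.39 − 296.25) / 609 = 9.14 / 609 = 0.01501
K = 4.94e-5 m/s × 86400 s/d = 4.268 m/d
Darcy flux q = K·i = 4.268 × 0.01501 = 0.06406 m/d
Average linear velocity = 0.06406 / 0.19 = 0.3371 m/d
L = 10.8 km = 10800 m
t = L / v = 10800 / 0.3371 = 32030 d
   = 32030 / 365 = 87.8 yr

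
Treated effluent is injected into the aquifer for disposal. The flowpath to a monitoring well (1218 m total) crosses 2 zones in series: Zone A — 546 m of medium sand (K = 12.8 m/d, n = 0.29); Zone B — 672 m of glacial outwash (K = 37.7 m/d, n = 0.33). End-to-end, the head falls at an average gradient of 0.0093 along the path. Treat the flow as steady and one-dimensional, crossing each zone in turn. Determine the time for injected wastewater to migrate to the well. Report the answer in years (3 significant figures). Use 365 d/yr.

Steady 1-D flow in series ⇒ the Darcy flux q is identical in every zone and the zone head losses add (resistances L/K in series).
Σ(L/K) = 546/12.8 + 672/37.7 = 42.66 + 17.82 = 60.48 d
K_eq = L_total / Σ(L/K) = 1218 / 60.48 = 20.14 m/d
q = K_eq · i = 20.14 × 0.0093 = 0.1873 m/d (same in every zone)
Zone A: v = q/n = 0.1873/0.29 = 0.6458 m/d → t_A = 546/0.6458 = 845.4 d
Zone B: v = q/n = 0.1873/0.33 = 0.5675 m/d → t_B = 672/0.5675 = 1184 d
Total t = 845.4 + 1184 = 2029 d
   = 2029 / 365 = 5.56 yr

5.56 years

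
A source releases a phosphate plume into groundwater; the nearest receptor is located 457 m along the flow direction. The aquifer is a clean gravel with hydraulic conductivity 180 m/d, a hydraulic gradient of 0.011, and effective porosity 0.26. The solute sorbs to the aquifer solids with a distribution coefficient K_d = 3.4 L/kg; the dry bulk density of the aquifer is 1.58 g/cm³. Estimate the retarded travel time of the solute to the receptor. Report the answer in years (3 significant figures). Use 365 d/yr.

q = Ki = 180 × 0.011 = 1.980 m/d
Average linear velocity = 1.980 / 0.26 = 7.615 m/d
Retardation R = 1 + ρ_b·K_d/n = 1 + 1.58×3.4/0.26 = 21.66
Contaminant velocity v_c = v/R = 7.615/21.66 = 0.3516 m/d
t = L/v_c = 457/0.3516 = 1300 d
   = 1300/365 = 3.56 yr

3.56 years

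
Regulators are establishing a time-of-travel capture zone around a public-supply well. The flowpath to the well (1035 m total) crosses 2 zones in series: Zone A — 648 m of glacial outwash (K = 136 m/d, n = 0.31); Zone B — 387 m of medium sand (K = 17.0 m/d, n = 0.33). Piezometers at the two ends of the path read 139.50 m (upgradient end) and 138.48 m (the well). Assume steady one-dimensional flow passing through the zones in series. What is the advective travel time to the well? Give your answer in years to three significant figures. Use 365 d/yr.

24.3 years

Total head drop ΔH = 139.50 − 138.48 = 1.02 m
Continuity: the same q passes through each zone, so ΔH = q·Σ(L_j/K_j) — the zones act as resistances in series.
Σ(L/K) = 648/136 + 387/17.0 = 4.765 + 22.76 = 27.53 d
q = ΔH / Σ(L/K) = 1.02 / 27.53 = 0.03705 m/d (same in every zone)
Zone A: v = q/n = 0.03705/0.31 = 0.1195 m/d → t_A = 648/0.1195 = 5422 d
Zone B: v = q/n = 0.03705/0.33 = 0.1123 m/d → t_B = 387/0.1123 = 3447 d
Total t = 5422 + 3447 = 8869 d
   = 8869 / 365 = 24.3 yr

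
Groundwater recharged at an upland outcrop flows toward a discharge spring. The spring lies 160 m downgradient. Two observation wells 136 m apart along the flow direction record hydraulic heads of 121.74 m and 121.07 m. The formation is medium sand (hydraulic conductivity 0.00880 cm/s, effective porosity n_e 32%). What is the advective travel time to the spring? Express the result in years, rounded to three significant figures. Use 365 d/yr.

3.74 years

Hydraulic gradient i = (121.74 − 121.07) / 136 = 0.67 / 136 = 0.004926
K = 0.00880 cm/s × 864 = 7.603 m/d
Darcy flux q = K·i = 7.603 × 0.004926 = 0.03746 m/d
v = Ki/n = 7.603·0.004926/0.32 = 0.1171 m/d
t = L / v = 160 / 0.1171 = 1367 d
   = 1367 / 365 = 3.74 yr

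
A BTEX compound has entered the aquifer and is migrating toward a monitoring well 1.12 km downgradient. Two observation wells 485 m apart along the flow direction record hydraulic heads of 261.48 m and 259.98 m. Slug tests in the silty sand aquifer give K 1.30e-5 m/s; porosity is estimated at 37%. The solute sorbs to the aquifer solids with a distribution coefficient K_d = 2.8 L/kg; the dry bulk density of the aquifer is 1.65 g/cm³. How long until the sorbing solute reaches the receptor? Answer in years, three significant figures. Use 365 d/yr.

4410 years

Hydraulic gradient i = (261.48 − 259.98) / 485 = 1.50 / 485 = 0.003093
K = 1.30e-5 m/s × 86400 s/d = 1.123 m/d
Specific discharge q = 1.123 × 0.003093 = 0.003474 m/d
Seepage velocity v = q / n = 0.003474 / 0.37 = 0.009389 m/d
Retardation R = 1 + ρ_b·K_d/n = 1 + 1.65×2.8/0.37 = 13.49
Contaminant velocity v_c = v/R = 0.009389/13.49 = 6.962e-4 m/d
L = 1.12 km = 1120 m
t = L/v_c = 1120/6.962e-4 = 1.609e6 d
   = 1.609e6/365 = 4410 yr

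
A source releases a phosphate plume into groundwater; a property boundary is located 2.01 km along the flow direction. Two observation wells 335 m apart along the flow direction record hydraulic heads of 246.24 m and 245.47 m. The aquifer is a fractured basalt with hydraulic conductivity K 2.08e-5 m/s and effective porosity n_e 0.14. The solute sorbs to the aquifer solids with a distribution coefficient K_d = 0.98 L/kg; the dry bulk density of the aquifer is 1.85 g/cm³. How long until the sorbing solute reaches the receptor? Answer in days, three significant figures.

Hydraulic gradient i = (246.24 − 245.47) / 335 = 0.77 / 335 = 0.002299
K = 2.08e-5 m/s × 86400 s/d = 1.797 m/d
q = Ki = 1.797 × 0.002299 = 0.004131 m/d
Seepage velocity v = q / n = 0.004131 / 0.14 = 0.02950 m/d
Retardation R = 1 + ρ_b·K_d/n = 1 + 1.85×0.98/0.14 = 13.95
Contaminant velocity v_c = v/R = 0.02950/13.95 = 0.002115 m/d
L = 2.01 km = 2010 m
t = L/v_c = 2010/0.002115 = 950300 d

950000 days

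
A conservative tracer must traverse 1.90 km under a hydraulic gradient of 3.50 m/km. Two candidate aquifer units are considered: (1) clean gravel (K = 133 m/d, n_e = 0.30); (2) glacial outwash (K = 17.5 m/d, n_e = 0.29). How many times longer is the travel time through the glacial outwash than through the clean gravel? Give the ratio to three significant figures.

7.35

Unit 1 (clean gravel): v = 133×0.0035/0.30 = 1.552 m/d, t = 1900/1.552 = 1224 d
Unit 2 (glacial outwash): v = 17.5×0.0035/0.29 = 0.2112 m/d, t = 1900/0.2112 = 8996 d
t(glacial outwash) / t(clean gravel) = 8996/1224 = 7.35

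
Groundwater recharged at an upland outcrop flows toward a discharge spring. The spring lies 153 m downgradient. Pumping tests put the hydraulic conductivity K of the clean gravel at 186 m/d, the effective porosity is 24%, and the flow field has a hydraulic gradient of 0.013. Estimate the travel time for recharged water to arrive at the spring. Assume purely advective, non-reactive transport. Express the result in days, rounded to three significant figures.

Darcy flux q = K·i = 186 × 0.013 = 2.418 m/d
Seepage velocity v = q / n = 2.418 / 0.24 = 10.08 m/d
t = L / v = 153 / 10.08 = 15.19 d

15.2 days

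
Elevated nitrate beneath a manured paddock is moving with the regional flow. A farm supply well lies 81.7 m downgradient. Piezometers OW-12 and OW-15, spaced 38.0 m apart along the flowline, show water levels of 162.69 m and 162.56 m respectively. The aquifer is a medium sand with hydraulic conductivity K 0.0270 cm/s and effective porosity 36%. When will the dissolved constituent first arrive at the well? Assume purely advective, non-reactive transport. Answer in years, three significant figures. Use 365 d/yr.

Hydraulic gradient i = (162.69 − 162.56) / 38.0 = 0.13 / 38.0 = 0.003421
K = 0.0270 cm/s × 864 = 23.33 m/d
Specific discharge q = 23.33 × 0.003421 = 0.07981 m/d
v_s = q/n_e = 0.07981/0.36 = 0.2217 m/d
t = L / v = 81.7 / 0.2217 = 368.5 d
   = 368.5 / 365 = 1.01 yr

1.01 years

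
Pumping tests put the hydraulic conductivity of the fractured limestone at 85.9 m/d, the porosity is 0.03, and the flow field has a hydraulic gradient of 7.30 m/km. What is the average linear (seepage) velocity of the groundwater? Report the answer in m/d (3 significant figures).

20.9 m/d

Darcy flux q = K·i = 85.9 × 0.0073 = 0.6271 m/d
v_s = q/n_e = 0.6271/0.03 = 20.90 m/d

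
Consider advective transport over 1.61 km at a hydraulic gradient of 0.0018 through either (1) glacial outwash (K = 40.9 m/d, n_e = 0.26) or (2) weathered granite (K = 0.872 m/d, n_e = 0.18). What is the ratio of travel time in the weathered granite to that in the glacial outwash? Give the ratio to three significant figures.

Unit 1 (glacial outwash): v = 40.9×0.0018/0.26 = 0.2832 m/d, t = 1610/0.2832 = 5686 d
Unit 2 (weathered granite): v = 0.872×0.0018/0.18 = 0.008720 m/d, t = 1610/0.008720 = 184600 d
t(weathered granite) / t(glacial outwash) = 184600/5686 = 32.5

32.5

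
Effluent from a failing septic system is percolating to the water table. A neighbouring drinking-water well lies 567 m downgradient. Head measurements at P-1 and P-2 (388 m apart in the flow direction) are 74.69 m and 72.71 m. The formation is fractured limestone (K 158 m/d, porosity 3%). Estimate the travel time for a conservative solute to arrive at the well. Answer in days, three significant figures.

Hydraulic gradient i = (74.69 − 72.71) / 388 = 1.98 / 388 = 0.005103
Specific discharge q = 158 × 0.005103 = 0.8063 m/d
v = Ki/n = 158·0.005103/0.03 = 26.88 m/d
t = L / v = 567 / 26.88 = 21.10 d

21.1 days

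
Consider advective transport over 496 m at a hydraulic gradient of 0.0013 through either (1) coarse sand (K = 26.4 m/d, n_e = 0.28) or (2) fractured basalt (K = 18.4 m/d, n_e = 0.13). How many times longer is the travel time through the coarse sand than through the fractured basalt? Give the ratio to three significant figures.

1.50

Unit 1 (coarse sand): v = 26.4×0.0013/0.28 = 0.1226 m/d, t = 496/0.1226 = 4047 d
Unit 2 (fractured basalt): v = 18.4×0.0013/0.13 = 0.1840 m/d, t = 496/0.1840 = 2696 d
t(coarse sand) / t(fractured basalt) = 4047/2696 = 1.50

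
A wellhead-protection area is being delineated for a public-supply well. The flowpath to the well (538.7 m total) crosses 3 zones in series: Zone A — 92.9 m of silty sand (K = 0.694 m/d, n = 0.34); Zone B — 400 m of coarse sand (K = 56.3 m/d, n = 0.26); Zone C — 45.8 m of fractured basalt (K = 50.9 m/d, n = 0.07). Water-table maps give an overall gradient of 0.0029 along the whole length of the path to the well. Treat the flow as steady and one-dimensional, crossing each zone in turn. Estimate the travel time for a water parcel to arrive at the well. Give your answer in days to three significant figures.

Steady 1-D flow in series ⇒ the Darcy flux q is identical in every zone and the zone head losses add (resistances L/K in series).
Σ(L/K) = 92.9/0.694 + 400/56.3 + 45.8/50.9 = 133.9 + 7.105 + 0.8998 = 141.9 d
K_eq = L_total / Σ(L/K) = 538.7 / 141.9 = 3.797 m/d
q = K_eq · i = 3.797 × 0.0029 = 0.01101 m/d (same in every zone)
Zone A: v = q/n = 0.01101/0.34 = 0.03239 m/d → t_A = 92.9/0.03239 = 2868 d
Zone B: v = q/n = 0.01101/0.26 = 0.04235 m/d → t_B = 400/0.04235 = 9444 d
Zone C: v = q/n = 0.01101/0.07 = 0.1573 m/d → t_C = 45.8/0.1573 = 291.1 d
Total t = 2868 + 9444 + 291.1 = 12600 d

12600 days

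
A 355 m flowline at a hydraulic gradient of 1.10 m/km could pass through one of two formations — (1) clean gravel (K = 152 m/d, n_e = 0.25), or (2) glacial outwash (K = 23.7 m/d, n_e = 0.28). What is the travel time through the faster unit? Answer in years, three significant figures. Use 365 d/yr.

1.45 years

Unit 1 (clean gravel): v = 152×0.0011/0.25 = 0.6688 m/d, t = 355/0.6688 = 530.8 d
Unit 2 (glacial outwash): v = 23.7×0.0011/0.28 = 0.09311 m/d, t = 355/0.09311 = 3813 d
Faster: 530.8 d / 365 = 1.45 yr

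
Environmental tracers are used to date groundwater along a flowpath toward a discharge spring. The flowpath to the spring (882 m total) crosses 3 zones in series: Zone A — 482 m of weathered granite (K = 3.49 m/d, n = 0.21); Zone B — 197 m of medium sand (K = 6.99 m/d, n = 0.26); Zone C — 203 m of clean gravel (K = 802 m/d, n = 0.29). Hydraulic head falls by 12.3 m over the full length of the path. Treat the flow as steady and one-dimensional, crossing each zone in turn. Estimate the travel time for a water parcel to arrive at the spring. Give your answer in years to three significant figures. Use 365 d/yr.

7.84 years

Continuity: the same q passes through each zone, so ΔH = q·Σ(L_j/K_j) — the zones act as resistances in series.
Σ(L/K) = 482/3.49 + 197/6.99 + 203/802 = 138.1 + 28.18 + 0.2531 = 166.5 d
q = ΔH / Σ(L/K) = 12.3 / 166.5 = 0.07385 m/d (same in every zone)
Zone A: v = q/n = 0.07385/0.21 = 0.3517 m/d → t_A = 482/0.3517 = 1371 d
Zone B: v = q/n = 0.07385/0.26 = 0.2841 m/d → t_B = 197/0.2841 = 693.5 d
Zone C: v = q/n = 0.07385/0.29 = 0.2547 m/d → t_C = 203/0.2547 = 797.1 d
Total t = 1371 + 693.5 + 797.1 = 2861 d
   = 2861 / 365 = 7.84 yr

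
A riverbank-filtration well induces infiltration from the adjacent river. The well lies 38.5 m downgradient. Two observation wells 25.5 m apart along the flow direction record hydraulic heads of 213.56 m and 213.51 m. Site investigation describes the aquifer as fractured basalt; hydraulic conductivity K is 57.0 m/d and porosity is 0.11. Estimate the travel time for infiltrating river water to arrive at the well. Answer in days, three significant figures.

37.9 days

Hydraulic gradient i = (213.56 − 213.51) / 25.5 = 0.05 / 25.5 = 0.001961
q = Ki = 57.0 × 0.001961 = 0.1118 m/d
Average linear velocity = 0.1118 / 0.11 = 1.016 m/d
t = L / v = 38.5 / 1.016 = 37.89 d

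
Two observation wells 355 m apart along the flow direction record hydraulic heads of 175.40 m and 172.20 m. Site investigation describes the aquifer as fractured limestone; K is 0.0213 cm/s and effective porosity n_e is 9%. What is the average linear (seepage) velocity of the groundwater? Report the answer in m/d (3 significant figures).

1.84 m/d

Hydraulic gradient i = (175.40 − 172.20) / 355 = 3.20 / 355 = 0.009014
K = 0.0213 cm/s × 864 = 18.40 m/d
Darcy flux q = K·i = 18.40 × 0.009014 = 0.1659 m/d
v = Ki/n = 18.40·0.009014/0.09 = 1.843 m/d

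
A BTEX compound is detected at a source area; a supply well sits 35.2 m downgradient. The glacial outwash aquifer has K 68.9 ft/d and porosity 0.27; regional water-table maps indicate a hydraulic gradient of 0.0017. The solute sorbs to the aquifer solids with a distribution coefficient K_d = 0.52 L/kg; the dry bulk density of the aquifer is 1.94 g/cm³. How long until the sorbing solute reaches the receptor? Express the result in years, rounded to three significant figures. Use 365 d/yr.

K = 68.9 ft/d × 0.3048 = 21.00 m/d
Specific discharge q = 21.00 × 0.0017 = 0.03570 m/d
Average linear velocity = 0.03570 / 0.27 = 0.1322 m/d
Retardation R = 1 + ρ_b·K_d/n = 1 + 1.94×0.52/0.27 = 4.736
Contaminant velocity v_c = v/R = 0.1322/4.736 = 0.02792 m/d
t = L/v_c = 35.2/0.02792 = 1261 d
   = 1261/365 = 3.45 yr

3.45 years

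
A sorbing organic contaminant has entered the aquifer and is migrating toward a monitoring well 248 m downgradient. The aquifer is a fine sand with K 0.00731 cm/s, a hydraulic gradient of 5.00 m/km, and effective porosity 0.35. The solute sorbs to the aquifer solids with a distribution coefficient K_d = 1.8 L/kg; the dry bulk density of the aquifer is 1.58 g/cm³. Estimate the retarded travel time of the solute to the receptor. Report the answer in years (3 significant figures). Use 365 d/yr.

K = 0.00731 cm/s × 864 = 6.316 m/d
Specific discharge q = 6.316 × 0.0050 = 0.03158 m/d
Seepage velocity v = q / n = 0.03158 / 0.35 = 0.09023 m/d
Retardation R = 1 + ρ_b·K_d/n = 1 + 1.58×1.8/0.35 = 9.126
Contaminant velocity v_c = v/R = 0.09023/9.126 = 0.009887 m/d
t = L/v_c = 248/0.009887 = 25080 d
   = 25080/365 = 68.7 yr

68.7 years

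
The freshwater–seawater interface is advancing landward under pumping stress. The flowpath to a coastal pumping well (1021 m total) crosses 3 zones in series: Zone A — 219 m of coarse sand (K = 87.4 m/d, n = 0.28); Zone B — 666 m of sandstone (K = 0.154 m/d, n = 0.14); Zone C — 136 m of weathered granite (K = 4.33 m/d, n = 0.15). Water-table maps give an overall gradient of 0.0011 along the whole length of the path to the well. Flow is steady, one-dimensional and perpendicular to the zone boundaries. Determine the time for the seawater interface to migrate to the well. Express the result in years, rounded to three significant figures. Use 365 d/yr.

1860 years

Continuity: the same q passes through each zone, so ΔH = q·Σ(L_j/K_j) — the zones act as resistances in series.
Σ(L/K) = 219/87.4 + 666/0.154 + 136/4.33 = 2.506 + 4325 + 31.41 = 4359 d
K_eq = L_total / Σ(L/K) = 1021 / 4359 = 0.2343 m/d
q = K_eq · i = 0.2343 × 0.0011 = 2.577e-4 m/d (same in every zone)
Zone A: v = q/n = 2.577e-4/0.28 = 9.203e-4 m/d → t_A = 219/9.203e-4 = 238000 d
Zone B: v = q/n = 2.577e-4/0.14 = 0.001841 m/d → t_B = 666/0.001841 = 361900 d
Zone C: v = q/n = 2.577e-4/0.15 = 0.001718 m/d → t_C = 136/0.001718 = 79170 d
Total t = 238000 + 361900 + 79170 = 679000 d
   = 679000 / 365 = 1860 yr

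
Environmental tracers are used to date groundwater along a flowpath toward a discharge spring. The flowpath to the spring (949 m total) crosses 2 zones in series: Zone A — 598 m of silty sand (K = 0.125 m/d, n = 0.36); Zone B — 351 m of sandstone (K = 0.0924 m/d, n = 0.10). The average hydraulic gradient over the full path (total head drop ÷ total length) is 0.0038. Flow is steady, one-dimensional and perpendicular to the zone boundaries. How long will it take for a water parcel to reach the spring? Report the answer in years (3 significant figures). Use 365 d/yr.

1630 years

Steady 1-D flow in series ⇒ the Darcy flux q is identical in every zone and the zone head losses add (resistances L/K in series).
Σ(L/K) = 598/0.125 + 351/0.0924 = 4784 + 3799 = 8583 d
K_eq = L_total / Σ(L/K) = 949 / 8583 = 0.1106 m/d
q = K_eq · i = 0.1106 × 0.0038 = 4.202e-4 m/d (same in every zone)
Zone A: v = q/n = 4.202e-4/0.36 = 0.001167 m/d → t_A = 598/0.001167 = 512400 d
Zone B: v = q/n = 4.202e-4/0.10 = 0.004202 m/d → t_B = 351/0.004202 = 83540 d
Total t = 512400 + 83540 = 595900 d
   = 595900 / 365 = 1630 yr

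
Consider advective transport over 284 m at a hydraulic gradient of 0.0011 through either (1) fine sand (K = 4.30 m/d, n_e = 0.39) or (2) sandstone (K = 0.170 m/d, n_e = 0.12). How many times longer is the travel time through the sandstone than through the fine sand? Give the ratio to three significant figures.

7.78

Unit 1 (fine sand): v = 4.30×0.0011/0.39 = 0.01213 m/d, t = 284/0.01213 = 23420 d
Unit 2 (sandstone): v = 0.170×0.0011/0.12 = 0.001558 m/d, t = 284/0.001558 = 182200 d
t(sandstone) / t(fine sand) = 182200/23420 = 7.78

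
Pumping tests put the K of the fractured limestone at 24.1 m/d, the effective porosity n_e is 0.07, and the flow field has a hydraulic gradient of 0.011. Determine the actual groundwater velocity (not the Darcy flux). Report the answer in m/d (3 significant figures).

3.79 m/d

Darcy flux q = K·i = 24.1 × 0.011 = 0.2651 m/d
Average linear velocity = 0.2651 / 0.07 = 3.787 m/d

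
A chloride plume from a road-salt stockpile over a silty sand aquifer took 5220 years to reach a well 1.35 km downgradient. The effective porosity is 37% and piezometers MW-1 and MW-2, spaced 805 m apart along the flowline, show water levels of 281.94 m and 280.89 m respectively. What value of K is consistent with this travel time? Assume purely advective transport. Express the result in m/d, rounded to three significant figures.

Hydraulic gradient i = (281.94 − 280.89) / 805 = 1.05 / 805 = 0.001304
t = 5220 years = 1.905e6 d
L = 1.35 km = 1350 m
v = L / t = 1350 / 1.905e6 = 7.085e-4 m/d
K = v · n / i = 7.085e-4 × 0.37 / 0.001304 = 0.201 m/d

0.201 m/d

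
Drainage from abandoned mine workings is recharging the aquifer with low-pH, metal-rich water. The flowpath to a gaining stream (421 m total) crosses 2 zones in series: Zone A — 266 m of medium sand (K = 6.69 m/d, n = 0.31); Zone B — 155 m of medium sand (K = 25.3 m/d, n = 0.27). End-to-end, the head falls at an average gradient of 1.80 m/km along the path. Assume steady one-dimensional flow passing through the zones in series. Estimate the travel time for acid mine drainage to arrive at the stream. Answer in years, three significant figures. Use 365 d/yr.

Steady 1-D flow in series ⇒ the Darcy flux q is identical in every zone and the zone head losses add (resistances L/K in series).
Σ(L/K) = 266/6.69 + 155/25.3 = 39.76 + 6.126 = 45.89 d
K_eq = L_total / Σ(L/K) = 421 / 45.89 = 9.175 m/d
q = K_eq · i = 9.175 × 0.0018 = 0.01651 m/d (same in every zone)
Zone A: v = q/n = 0.01651/0.31 = 0.05327 m/d → t_A = 266/0.05327 = 4993 d
Zone B: v = q/n = 0.01651/0.27 = 0.06116 m/d → t_B = 155/0.06116 = 2534 d
Total t = 4993 + 2534 = 7527 d
   = 7527 / 365 = 20.6 yr

20.6 years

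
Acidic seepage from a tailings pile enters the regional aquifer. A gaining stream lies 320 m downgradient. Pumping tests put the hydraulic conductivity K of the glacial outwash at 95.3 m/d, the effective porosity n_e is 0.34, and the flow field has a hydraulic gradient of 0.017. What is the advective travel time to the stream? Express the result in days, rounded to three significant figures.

67.2 days

Specific discharge q = 95.3 × 0.017 = 1.620 m/d
Seepage velocity v = q / n = 1.620 / 0.34 = 4.765 m/d
t = L / v = 320 / 4.765 = 67.16 d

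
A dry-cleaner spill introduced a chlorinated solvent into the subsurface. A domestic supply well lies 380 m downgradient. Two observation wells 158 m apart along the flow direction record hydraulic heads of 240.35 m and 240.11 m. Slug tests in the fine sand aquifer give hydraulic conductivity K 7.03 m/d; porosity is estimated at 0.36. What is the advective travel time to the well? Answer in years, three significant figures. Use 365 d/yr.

35.1 years

Hydraulic gradient i = (240.35 − 240.11) / 158 = 0.24 / 158 = 0.001519
q = Ki = 7.03 × 0.001519 = 0.01068 m/d
v_s = q/n_e = 0.01068/0.36 = 0.02966 m/d
t = L / v = 380 / 0.02966 = 12810 d
   = 12810 / 365 = 35.1 yr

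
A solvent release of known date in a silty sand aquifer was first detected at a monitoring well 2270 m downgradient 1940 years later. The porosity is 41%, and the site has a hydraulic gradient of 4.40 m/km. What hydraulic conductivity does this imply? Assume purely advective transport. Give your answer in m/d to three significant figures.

0.299 m/d

t = 1940 years = 708100 d
v = L / t = 2270 / 708100 = 0.003206 m/d
K = v · n / i = 0.003206 × 0.41 / 0.0044 = 0.299 m/d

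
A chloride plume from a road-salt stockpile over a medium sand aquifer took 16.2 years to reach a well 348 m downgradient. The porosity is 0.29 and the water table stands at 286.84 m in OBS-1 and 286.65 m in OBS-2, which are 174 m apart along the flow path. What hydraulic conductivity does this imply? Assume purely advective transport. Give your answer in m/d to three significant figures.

Hydraulic gradient i = (286.84 − 286.65) / 174 = 0.19 / 174 = 0.001092
t = 16.2 years = 5913 d
v = L / t = 348 / 5913 = 0.05885 m/d
K = v · n / i = 0.05885 × 0.29 / 0.001092 = 15.6 m/d

15.6 m/d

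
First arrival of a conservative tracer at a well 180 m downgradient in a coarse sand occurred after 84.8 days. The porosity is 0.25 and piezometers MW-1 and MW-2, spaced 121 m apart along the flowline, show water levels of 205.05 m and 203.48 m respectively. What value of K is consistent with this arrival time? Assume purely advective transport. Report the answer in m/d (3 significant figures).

40.9 m/d

Hydraulic gradient i = (205.05 − 203.48) / 121 = 1.57 / 121 = 0.01298
v = L / t = 180 / 84.8 = 2.123 m/d
K = v · n / i = 2.123 × 0.25 / 0.01298 = 40.9 m/d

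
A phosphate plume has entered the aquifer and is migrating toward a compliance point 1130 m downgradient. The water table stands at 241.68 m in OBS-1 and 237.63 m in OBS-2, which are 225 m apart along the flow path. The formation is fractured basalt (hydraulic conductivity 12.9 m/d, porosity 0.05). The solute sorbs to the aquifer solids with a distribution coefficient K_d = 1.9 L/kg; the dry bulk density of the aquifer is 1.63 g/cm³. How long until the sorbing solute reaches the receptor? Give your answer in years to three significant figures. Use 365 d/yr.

Hydraulic gradient i = (241.68 − 237.63) / 225 = 4.05 / 225 = 0.01800
Specific discharge q = 12.9 × 0.01800 = 0.2322 m/d
Average linear velocity = 0.2322 / 0.05 = 4.644 m/d
Retardation R = 1 + ρ_b·K_d/n = 1 + 1.63×1.9/0.05 = 62.94
Contaminant velocity v_c = v/R = 4.644/62.94 = 0.07378 m/d
t = L/v_c = 1130/0.07378 = 15310 d
   = 15310/365 = 42.0 yr

42.0 years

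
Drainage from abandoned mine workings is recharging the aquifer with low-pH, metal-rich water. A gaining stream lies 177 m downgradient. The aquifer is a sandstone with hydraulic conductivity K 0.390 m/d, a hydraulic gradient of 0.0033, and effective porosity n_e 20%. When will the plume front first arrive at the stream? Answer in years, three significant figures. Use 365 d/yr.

q = Ki = 0.390 × 0.0033 = 0.001287 m/d
v = Ki/n = 0.390·0.0033/0.20 = 0.006435 m/d
t = L / v = 177 / 0.006435 = 27510 d
   = 27510 / 365 = 75.4 yr

75.4 years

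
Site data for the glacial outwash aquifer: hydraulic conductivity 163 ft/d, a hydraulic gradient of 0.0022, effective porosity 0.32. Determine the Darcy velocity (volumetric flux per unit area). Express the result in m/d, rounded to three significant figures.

0.109 m/d

K = 163 ft/d × 0.3048 = 49.68 m/d
Specific discharge q = 49.68 × 0.0022 = 0.1093 m/d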